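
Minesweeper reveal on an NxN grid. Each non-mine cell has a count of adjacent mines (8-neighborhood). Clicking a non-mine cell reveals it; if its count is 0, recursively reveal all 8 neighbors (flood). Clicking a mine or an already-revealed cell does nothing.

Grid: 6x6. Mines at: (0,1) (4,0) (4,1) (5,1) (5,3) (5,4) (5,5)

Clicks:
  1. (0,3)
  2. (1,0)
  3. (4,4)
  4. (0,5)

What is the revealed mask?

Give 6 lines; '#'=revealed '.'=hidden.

Click 1 (0,3) count=0: revealed 26 new [(0,2) (0,3) (0,4) (0,5) (1,0) (1,1) (1,2) (1,3) (1,4) (1,5) (2,0) (2,1) (2,2) (2,3) (2,4) (2,5) (3,0) (3,1) (3,2) (3,3) (3,4) (3,5) (4,2) (4,3) (4,4) (4,5)] -> total=26
Click 2 (1,0) count=1: revealed 0 new [(none)] -> total=26
Click 3 (4,4) count=3: revealed 0 new [(none)] -> total=26
Click 4 (0,5) count=0: revealed 0 new [(none)] -> total=26

Answer: ..####
######
######
######
..####
......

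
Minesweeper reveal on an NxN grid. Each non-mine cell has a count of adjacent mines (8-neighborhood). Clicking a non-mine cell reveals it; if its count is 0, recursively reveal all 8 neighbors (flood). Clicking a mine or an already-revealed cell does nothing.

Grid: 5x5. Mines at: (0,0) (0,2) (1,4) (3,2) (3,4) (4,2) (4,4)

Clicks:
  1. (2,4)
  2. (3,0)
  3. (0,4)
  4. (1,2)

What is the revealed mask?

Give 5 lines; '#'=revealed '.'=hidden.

Answer: ....#
###..
##..#
##...
##...

Derivation:
Click 1 (2,4) count=2: revealed 1 new [(2,4)] -> total=1
Click 2 (3,0) count=0: revealed 8 new [(1,0) (1,1) (2,0) (2,1) (3,0) (3,1) (4,0) (4,1)] -> total=9
Click 3 (0,4) count=1: revealed 1 new [(0,4)] -> total=10
Click 4 (1,2) count=1: revealed 1 new [(1,2)] -> total=11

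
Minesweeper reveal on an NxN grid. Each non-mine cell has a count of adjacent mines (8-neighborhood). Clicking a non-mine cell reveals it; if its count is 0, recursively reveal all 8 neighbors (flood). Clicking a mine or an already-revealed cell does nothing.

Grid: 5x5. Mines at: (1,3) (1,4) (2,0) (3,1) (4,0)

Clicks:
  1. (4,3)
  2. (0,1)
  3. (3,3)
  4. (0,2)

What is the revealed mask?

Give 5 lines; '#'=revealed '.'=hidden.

Answer: ###..
###..
..###
..###
..###

Derivation:
Click 1 (4,3) count=0: revealed 9 new [(2,2) (2,3) (2,4) (3,2) (3,3) (3,4) (4,2) (4,3) (4,4)] -> total=9
Click 2 (0,1) count=0: revealed 6 new [(0,0) (0,1) (0,2) (1,0) (1,1) (1,2)] -> total=15
Click 3 (3,3) count=0: revealed 0 new [(none)] -> total=15
Click 4 (0,2) count=1: revealed 0 new [(none)] -> total=15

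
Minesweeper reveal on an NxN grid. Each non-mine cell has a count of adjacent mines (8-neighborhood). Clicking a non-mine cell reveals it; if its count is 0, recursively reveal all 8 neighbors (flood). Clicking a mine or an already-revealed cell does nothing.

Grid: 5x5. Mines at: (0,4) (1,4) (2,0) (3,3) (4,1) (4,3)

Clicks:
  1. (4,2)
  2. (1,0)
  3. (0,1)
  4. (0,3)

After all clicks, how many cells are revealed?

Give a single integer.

Answer: 12

Derivation:
Click 1 (4,2) count=3: revealed 1 new [(4,2)] -> total=1
Click 2 (1,0) count=1: revealed 1 new [(1,0)] -> total=2
Click 3 (0,1) count=0: revealed 10 new [(0,0) (0,1) (0,2) (0,3) (1,1) (1,2) (1,3) (2,1) (2,2) (2,3)] -> total=12
Click 4 (0,3) count=2: revealed 0 new [(none)] -> total=12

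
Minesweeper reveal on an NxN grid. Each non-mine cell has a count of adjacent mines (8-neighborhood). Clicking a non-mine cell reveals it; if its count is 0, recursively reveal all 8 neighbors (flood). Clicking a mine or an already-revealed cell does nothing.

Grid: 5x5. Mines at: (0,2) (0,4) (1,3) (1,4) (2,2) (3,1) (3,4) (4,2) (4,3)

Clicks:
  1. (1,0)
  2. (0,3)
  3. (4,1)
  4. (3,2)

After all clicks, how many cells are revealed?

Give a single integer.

Answer: 9

Derivation:
Click 1 (1,0) count=0: revealed 6 new [(0,0) (0,1) (1,0) (1,1) (2,0) (2,1)] -> total=6
Click 2 (0,3) count=4: revealed 1 new [(0,3)] -> total=7
Click 3 (4,1) count=2: revealed 1 new [(4,1)] -> total=8
Click 4 (3,2) count=4: revealed 1 new [(3,2)] -> total=9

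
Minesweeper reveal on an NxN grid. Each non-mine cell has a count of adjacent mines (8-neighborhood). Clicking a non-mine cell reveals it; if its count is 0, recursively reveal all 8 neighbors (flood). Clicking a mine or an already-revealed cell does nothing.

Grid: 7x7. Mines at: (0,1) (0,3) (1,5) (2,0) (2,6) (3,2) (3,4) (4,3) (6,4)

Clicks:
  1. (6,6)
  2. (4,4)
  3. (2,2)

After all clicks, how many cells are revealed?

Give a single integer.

Click 1 (6,6) count=0: revealed 8 new [(3,5) (3,6) (4,5) (4,6) (5,5) (5,6) (6,5) (6,6)] -> total=8
Click 2 (4,4) count=2: revealed 1 new [(4,4)] -> total=9
Click 3 (2,2) count=1: revealed 1 new [(2,2)] -> total=10

Answer: 10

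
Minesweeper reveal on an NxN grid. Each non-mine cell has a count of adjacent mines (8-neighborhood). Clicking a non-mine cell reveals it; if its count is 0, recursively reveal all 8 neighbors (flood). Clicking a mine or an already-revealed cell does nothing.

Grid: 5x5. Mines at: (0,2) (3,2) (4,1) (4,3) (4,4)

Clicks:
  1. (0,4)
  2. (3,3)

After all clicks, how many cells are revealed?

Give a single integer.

Click 1 (0,4) count=0: revealed 8 new [(0,3) (0,4) (1,3) (1,4) (2,3) (2,4) (3,3) (3,4)] -> total=8
Click 2 (3,3) count=3: revealed 0 new [(none)] -> total=8

Answer: 8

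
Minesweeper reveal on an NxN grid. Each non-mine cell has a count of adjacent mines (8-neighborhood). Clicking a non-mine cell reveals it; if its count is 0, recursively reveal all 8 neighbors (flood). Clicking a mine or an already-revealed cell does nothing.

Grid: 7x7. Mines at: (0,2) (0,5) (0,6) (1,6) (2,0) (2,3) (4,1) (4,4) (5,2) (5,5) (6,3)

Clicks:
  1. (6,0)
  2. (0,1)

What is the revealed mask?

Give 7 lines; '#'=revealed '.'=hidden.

Answer: .#.....
.......
.......
.......
.......
##.....
##.....

Derivation:
Click 1 (6,0) count=0: revealed 4 new [(5,0) (5,1) (6,0) (6,1)] -> total=4
Click 2 (0,1) count=1: revealed 1 new [(0,1)] -> total=5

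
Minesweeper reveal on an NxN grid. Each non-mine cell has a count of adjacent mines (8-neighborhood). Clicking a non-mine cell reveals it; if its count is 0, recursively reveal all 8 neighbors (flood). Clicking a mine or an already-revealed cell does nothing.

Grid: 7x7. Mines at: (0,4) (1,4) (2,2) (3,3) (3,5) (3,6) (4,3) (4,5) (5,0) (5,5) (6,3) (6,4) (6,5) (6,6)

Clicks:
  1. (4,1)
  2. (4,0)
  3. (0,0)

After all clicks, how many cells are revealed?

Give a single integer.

Click 1 (4,1) count=1: revealed 1 new [(4,1)] -> total=1
Click 2 (4,0) count=1: revealed 1 new [(4,0)] -> total=2
Click 3 (0,0) count=0: revealed 12 new [(0,0) (0,1) (0,2) (0,3) (1,0) (1,1) (1,2) (1,3) (2,0) (2,1) (3,0) (3,1)] -> total=14

Answer: 14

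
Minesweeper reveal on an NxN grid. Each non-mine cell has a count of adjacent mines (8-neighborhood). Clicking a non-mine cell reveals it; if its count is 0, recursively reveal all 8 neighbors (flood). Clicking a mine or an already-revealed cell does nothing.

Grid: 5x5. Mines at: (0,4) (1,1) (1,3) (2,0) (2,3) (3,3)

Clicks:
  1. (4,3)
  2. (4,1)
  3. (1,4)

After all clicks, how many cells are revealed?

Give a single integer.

Answer: 8

Derivation:
Click 1 (4,3) count=1: revealed 1 new [(4,3)] -> total=1
Click 2 (4,1) count=0: revealed 6 new [(3,0) (3,1) (3,2) (4,0) (4,1) (4,2)] -> total=7
Click 3 (1,4) count=3: revealed 1 new [(1,4)] -> total=8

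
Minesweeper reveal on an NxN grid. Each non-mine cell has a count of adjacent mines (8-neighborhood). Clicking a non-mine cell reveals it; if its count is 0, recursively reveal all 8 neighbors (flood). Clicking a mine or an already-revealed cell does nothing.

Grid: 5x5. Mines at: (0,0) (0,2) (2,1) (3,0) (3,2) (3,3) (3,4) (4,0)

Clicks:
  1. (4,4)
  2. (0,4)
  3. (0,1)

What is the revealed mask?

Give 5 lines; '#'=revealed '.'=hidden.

Click 1 (4,4) count=2: revealed 1 new [(4,4)] -> total=1
Click 2 (0,4) count=0: revealed 6 new [(0,3) (0,4) (1,3) (1,4) (2,3) (2,4)] -> total=7
Click 3 (0,1) count=2: revealed 1 new [(0,1)] -> total=8

Answer: .#.##
...##
...##
.....
....#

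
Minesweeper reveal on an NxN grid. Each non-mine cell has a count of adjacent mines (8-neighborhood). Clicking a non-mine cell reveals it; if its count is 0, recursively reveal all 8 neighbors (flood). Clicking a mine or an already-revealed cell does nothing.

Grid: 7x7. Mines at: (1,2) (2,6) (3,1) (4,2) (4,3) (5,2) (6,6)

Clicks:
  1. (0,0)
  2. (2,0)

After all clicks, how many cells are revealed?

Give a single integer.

Answer: 6

Derivation:
Click 1 (0,0) count=0: revealed 6 new [(0,0) (0,1) (1,0) (1,1) (2,0) (2,1)] -> total=6
Click 2 (2,0) count=1: revealed 0 new [(none)] -> total=6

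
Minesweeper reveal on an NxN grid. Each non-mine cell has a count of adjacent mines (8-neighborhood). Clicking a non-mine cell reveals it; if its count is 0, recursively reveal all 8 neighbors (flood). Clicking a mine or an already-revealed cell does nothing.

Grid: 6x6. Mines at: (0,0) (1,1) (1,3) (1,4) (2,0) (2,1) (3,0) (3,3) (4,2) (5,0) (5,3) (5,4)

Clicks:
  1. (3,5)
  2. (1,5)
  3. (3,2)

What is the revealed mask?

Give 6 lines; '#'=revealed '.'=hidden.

Answer: ......
.....#
....##
..#.##
....##
......

Derivation:
Click 1 (3,5) count=0: revealed 6 new [(2,4) (2,5) (3,4) (3,5) (4,4) (4,5)] -> total=6
Click 2 (1,5) count=1: revealed 1 new [(1,5)] -> total=7
Click 3 (3,2) count=3: revealed 1 new [(3,2)] -> total=8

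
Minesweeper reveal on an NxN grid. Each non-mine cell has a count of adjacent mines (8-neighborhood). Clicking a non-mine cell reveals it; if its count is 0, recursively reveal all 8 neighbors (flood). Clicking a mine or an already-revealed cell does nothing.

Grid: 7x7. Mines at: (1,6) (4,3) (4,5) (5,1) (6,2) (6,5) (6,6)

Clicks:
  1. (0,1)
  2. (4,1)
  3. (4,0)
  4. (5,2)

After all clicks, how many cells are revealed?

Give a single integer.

Click 1 (0,1) count=0: revealed 27 new [(0,0) (0,1) (0,2) (0,3) (0,4) (0,5) (1,0) (1,1) (1,2) (1,3) (1,4) (1,5) (2,0) (2,1) (2,2) (2,3) (2,4) (2,5) (3,0) (3,1) (3,2) (3,3) (3,4) (3,5) (4,0) (4,1) (4,2)] -> total=27
Click 2 (4,1) count=1: revealed 0 new [(none)] -> total=27
Click 3 (4,0) count=1: revealed 0 new [(none)] -> total=27
Click 4 (5,2) count=3: revealed 1 new [(5,2)] -> total=28

Answer: 28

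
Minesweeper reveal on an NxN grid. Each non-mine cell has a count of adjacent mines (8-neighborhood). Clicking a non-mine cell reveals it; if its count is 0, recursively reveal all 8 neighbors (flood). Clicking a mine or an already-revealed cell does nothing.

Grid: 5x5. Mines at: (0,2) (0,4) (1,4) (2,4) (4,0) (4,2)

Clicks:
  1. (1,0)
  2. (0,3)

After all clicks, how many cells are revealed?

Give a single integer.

Click 1 (1,0) count=0: revealed 14 new [(0,0) (0,1) (1,0) (1,1) (1,2) (1,3) (2,0) (2,1) (2,2) (2,3) (3,0) (3,1) (3,2) (3,3)] -> total=14
Click 2 (0,3) count=3: revealed 1 new [(0,3)] -> total=15

Answer: 15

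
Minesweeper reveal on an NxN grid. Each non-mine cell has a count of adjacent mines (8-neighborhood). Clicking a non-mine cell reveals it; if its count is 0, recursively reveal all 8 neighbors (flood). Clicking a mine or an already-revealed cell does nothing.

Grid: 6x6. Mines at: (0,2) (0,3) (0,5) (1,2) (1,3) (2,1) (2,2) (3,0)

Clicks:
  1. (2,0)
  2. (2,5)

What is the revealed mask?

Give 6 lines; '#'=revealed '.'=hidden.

Click 1 (2,0) count=2: revealed 1 new [(2,0)] -> total=1
Click 2 (2,5) count=0: revealed 22 new [(1,4) (1,5) (2,3) (2,4) (2,5) (3,1) (3,2) (3,3) (3,4) (3,5) (4,0) (4,1) (4,2) (4,3) (4,4) (4,5) (5,0) (5,1) (5,2) (5,3) (5,4) (5,5)] -> total=23

Answer: ......
....##
#..###
.#####
######
######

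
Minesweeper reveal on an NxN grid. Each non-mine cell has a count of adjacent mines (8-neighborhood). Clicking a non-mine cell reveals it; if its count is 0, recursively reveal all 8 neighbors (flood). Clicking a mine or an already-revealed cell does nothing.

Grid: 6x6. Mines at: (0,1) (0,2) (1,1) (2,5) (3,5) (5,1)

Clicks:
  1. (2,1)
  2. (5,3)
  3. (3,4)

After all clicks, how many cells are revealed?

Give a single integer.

Click 1 (2,1) count=1: revealed 1 new [(2,1)] -> total=1
Click 2 (5,3) count=0: revealed 22 new [(1,2) (1,3) (1,4) (2,0) (2,2) (2,3) (2,4) (3,0) (3,1) (3,2) (3,3) (3,4) (4,0) (4,1) (4,2) (4,3) (4,4) (4,5) (5,2) (5,3) (5,4) (5,5)] -> total=23
Click 3 (3,4) count=2: revealed 0 new [(none)] -> total=23

Answer: 23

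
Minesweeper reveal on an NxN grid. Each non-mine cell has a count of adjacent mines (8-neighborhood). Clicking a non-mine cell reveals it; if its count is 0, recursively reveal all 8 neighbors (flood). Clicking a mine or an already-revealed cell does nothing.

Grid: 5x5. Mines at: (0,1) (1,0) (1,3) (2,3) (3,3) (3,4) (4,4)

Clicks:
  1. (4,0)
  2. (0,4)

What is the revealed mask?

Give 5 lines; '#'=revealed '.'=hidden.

Click 1 (4,0) count=0: revealed 9 new [(2,0) (2,1) (2,2) (3,0) (3,1) (3,2) (4,0) (4,1) (4,2)] -> total=9
Click 2 (0,4) count=1: revealed 1 new [(0,4)] -> total=10

Answer: ....#
.....
###..
###..
###..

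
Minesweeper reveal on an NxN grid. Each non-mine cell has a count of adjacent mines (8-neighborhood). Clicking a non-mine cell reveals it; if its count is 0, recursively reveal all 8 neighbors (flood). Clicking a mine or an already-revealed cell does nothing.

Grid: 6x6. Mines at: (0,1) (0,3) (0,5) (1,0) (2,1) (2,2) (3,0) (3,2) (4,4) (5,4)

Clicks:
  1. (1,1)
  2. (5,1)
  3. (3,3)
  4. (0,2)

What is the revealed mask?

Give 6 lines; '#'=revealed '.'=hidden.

Click 1 (1,1) count=4: revealed 1 new [(1,1)] -> total=1
Click 2 (5,1) count=0: revealed 8 new [(4,0) (4,1) (4,2) (4,3) (5,0) (5,1) (5,2) (5,3)] -> total=9
Click 3 (3,3) count=3: revealed 1 new [(3,3)] -> total=10
Click 4 (0,2) count=2: revealed 1 new [(0,2)] -> total=11

Answer: ..#...
.#....
......
...#..
####..
####..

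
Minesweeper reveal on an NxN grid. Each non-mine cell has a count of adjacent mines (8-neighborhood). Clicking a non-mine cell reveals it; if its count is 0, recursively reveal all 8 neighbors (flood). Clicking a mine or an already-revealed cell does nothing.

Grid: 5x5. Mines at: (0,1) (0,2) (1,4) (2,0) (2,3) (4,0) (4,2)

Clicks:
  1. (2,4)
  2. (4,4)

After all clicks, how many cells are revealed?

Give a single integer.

Answer: 5

Derivation:
Click 1 (2,4) count=2: revealed 1 new [(2,4)] -> total=1
Click 2 (4,4) count=0: revealed 4 new [(3,3) (3,4) (4,3) (4,4)] -> total=5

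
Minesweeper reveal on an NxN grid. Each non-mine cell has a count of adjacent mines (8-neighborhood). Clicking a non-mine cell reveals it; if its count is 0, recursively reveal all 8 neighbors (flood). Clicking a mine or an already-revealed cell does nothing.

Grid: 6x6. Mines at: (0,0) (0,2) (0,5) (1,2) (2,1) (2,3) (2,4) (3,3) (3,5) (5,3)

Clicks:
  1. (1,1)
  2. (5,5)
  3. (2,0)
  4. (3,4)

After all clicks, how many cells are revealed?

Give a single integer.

Click 1 (1,1) count=4: revealed 1 new [(1,1)] -> total=1
Click 2 (5,5) count=0: revealed 4 new [(4,4) (4,5) (5,4) (5,5)] -> total=5
Click 3 (2,0) count=1: revealed 1 new [(2,0)] -> total=6
Click 4 (3,4) count=4: revealed 1 new [(3,4)] -> total=7

Answer: 7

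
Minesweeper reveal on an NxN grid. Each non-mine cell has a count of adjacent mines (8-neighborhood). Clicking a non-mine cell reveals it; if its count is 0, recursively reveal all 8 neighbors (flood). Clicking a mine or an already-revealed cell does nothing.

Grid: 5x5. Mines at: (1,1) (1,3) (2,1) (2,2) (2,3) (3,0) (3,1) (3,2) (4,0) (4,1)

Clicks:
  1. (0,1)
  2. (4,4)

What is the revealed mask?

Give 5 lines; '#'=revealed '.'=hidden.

Click 1 (0,1) count=1: revealed 1 new [(0,1)] -> total=1
Click 2 (4,4) count=0: revealed 4 new [(3,3) (3,4) (4,3) (4,4)] -> total=5

Answer: .#...
.....
.....
...##
...##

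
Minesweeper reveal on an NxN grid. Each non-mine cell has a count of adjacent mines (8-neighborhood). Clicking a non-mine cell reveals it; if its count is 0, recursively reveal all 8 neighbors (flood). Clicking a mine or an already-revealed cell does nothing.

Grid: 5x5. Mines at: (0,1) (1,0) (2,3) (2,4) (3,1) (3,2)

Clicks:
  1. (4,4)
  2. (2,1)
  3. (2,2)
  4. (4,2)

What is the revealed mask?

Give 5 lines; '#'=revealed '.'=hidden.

Answer: .....
.....
.##..
...##
..###

Derivation:
Click 1 (4,4) count=0: revealed 4 new [(3,3) (3,4) (4,3) (4,4)] -> total=4
Click 2 (2,1) count=3: revealed 1 new [(2,1)] -> total=5
Click 3 (2,2) count=3: revealed 1 new [(2,2)] -> total=6
Click 4 (4,2) count=2: revealed 1 new [(4,2)] -> total=7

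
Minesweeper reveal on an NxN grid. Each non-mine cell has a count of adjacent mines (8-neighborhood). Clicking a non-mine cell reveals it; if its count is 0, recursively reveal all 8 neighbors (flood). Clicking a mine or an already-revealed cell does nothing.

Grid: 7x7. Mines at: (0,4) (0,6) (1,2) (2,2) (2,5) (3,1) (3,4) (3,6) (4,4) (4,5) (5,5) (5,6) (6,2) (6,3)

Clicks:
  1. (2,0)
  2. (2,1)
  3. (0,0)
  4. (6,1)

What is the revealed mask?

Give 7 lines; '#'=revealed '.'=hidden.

Click 1 (2,0) count=1: revealed 1 new [(2,0)] -> total=1
Click 2 (2,1) count=3: revealed 1 new [(2,1)] -> total=2
Click 3 (0,0) count=0: revealed 4 new [(0,0) (0,1) (1,0) (1,1)] -> total=6
Click 4 (6,1) count=1: revealed 1 new [(6,1)] -> total=7

Answer: ##.....
##.....
##.....
.......
.......
.......
.#.....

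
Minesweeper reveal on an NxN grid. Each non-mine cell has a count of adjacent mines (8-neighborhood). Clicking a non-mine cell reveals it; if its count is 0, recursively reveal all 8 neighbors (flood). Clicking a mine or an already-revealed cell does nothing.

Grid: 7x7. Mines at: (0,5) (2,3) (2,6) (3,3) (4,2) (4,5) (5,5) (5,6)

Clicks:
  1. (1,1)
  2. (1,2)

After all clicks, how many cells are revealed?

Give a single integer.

Answer: 28

Derivation:
Click 1 (1,1) count=0: revealed 28 new [(0,0) (0,1) (0,2) (0,3) (0,4) (1,0) (1,1) (1,2) (1,3) (1,4) (2,0) (2,1) (2,2) (3,0) (3,1) (3,2) (4,0) (4,1) (5,0) (5,1) (5,2) (5,3) (5,4) (6,0) (6,1) (6,2) (6,3) (6,4)] -> total=28
Click 2 (1,2) count=1: revealed 0 new [(none)] -> total=28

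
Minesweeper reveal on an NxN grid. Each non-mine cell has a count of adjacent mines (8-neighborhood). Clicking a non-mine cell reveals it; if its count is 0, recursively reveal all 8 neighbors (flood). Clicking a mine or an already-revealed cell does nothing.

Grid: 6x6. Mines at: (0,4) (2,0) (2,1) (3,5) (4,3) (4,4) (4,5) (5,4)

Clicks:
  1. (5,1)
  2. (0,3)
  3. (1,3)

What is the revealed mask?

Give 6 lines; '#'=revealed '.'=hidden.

Answer: ...#..
...#..
......
###...
###...
###...

Derivation:
Click 1 (5,1) count=0: revealed 9 new [(3,0) (3,1) (3,2) (4,0) (4,1) (4,2) (5,0) (5,1) (5,2)] -> total=9
Click 2 (0,3) count=1: revealed 1 new [(0,3)] -> total=10
Click 3 (1,3) count=1: revealed 1 new [(1,3)] -> total=11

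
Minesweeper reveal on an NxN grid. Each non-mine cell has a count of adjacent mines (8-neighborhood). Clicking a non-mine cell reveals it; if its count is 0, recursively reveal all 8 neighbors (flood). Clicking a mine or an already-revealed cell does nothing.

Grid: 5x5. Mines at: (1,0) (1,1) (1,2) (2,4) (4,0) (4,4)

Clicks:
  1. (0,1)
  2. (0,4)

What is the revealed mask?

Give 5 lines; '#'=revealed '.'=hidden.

Answer: .#.##
...##
.....
.....
.....

Derivation:
Click 1 (0,1) count=3: revealed 1 new [(0,1)] -> total=1
Click 2 (0,4) count=0: revealed 4 new [(0,3) (0,4) (1,3) (1,4)] -> total=5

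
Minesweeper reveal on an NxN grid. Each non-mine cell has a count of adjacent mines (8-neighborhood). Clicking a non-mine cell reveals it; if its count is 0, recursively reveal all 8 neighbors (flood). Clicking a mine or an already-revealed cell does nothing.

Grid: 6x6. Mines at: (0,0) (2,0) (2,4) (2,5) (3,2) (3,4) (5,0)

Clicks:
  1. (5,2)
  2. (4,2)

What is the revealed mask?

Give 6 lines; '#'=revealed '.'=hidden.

Answer: ......
......
......
......
.#####
.#####

Derivation:
Click 1 (5,2) count=0: revealed 10 new [(4,1) (4,2) (4,3) (4,4) (4,5) (5,1) (5,2) (5,3) (5,4) (5,5)] -> total=10
Click 2 (4,2) count=1: revealed 0 new [(none)] -> total=10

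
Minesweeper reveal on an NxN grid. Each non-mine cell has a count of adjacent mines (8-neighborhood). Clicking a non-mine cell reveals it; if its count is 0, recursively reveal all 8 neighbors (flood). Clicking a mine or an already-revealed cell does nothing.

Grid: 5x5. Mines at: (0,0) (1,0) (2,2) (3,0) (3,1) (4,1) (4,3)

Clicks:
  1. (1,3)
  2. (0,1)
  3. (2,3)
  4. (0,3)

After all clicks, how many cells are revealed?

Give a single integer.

Click 1 (1,3) count=1: revealed 1 new [(1,3)] -> total=1
Click 2 (0,1) count=2: revealed 1 new [(0,1)] -> total=2
Click 3 (2,3) count=1: revealed 1 new [(2,3)] -> total=3
Click 4 (0,3) count=0: revealed 9 new [(0,2) (0,3) (0,4) (1,1) (1,2) (1,4) (2,4) (3,3) (3,4)] -> total=12

Answer: 12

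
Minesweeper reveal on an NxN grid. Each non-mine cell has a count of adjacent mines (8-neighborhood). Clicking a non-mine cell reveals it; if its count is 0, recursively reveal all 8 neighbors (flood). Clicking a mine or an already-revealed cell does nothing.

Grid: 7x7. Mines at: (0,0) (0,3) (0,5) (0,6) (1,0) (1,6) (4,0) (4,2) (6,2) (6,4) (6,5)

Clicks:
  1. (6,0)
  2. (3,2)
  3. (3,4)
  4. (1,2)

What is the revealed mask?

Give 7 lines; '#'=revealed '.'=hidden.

Answer: .......
.#####.
.######
.######
...####
##.####
##.....

Derivation:
Click 1 (6,0) count=0: revealed 4 new [(5,0) (5,1) (6,0) (6,1)] -> total=4
Click 2 (3,2) count=1: revealed 1 new [(3,2)] -> total=5
Click 3 (3,4) count=0: revealed 24 new [(1,1) (1,2) (1,3) (1,4) (1,5) (2,1) (2,2) (2,3) (2,4) (2,5) (2,6) (3,1) (3,3) (3,4) (3,5) (3,6) (4,3) (4,4) (4,5) (4,6) (5,3) (5,4) (5,5) (5,6)] -> total=29
Click 4 (1,2) count=1: revealed 0 new [(none)] -> total=29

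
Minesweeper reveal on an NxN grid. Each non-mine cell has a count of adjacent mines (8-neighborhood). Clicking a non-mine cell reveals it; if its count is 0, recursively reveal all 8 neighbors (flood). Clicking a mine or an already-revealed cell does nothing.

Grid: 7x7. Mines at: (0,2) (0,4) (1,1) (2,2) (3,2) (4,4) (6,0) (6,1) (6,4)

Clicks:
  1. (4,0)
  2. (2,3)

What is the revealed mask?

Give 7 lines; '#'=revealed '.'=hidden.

Answer: .......
.......
##.#...
##.....
##.....
##.....
.......

Derivation:
Click 1 (4,0) count=0: revealed 8 new [(2,0) (2,1) (3,0) (3,1) (4,0) (4,1) (5,0) (5,1)] -> total=8
Click 2 (2,3) count=2: revealed 1 new [(2,3)] -> total=9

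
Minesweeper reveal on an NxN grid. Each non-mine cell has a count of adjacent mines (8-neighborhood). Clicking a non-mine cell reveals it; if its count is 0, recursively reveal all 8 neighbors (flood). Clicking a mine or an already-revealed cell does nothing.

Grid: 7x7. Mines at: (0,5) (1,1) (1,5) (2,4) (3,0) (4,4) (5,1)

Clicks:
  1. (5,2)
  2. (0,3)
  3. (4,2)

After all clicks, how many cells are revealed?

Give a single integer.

Answer: 8

Derivation:
Click 1 (5,2) count=1: revealed 1 new [(5,2)] -> total=1
Click 2 (0,3) count=0: revealed 6 new [(0,2) (0,3) (0,4) (1,2) (1,3) (1,4)] -> total=7
Click 3 (4,2) count=1: revealed 1 new [(4,2)] -> total=8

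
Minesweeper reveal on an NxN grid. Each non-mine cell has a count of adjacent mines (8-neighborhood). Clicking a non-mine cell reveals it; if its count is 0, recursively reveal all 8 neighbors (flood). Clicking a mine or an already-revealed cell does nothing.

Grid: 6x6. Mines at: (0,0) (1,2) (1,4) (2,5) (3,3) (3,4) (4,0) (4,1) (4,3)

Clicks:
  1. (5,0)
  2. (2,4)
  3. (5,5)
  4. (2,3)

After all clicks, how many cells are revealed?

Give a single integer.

Answer: 7

Derivation:
Click 1 (5,0) count=2: revealed 1 new [(5,0)] -> total=1
Click 2 (2,4) count=4: revealed 1 new [(2,4)] -> total=2
Click 3 (5,5) count=0: revealed 4 new [(4,4) (4,5) (5,4) (5,5)] -> total=6
Click 4 (2,3) count=4: revealed 1 new [(2,3)] -> total=7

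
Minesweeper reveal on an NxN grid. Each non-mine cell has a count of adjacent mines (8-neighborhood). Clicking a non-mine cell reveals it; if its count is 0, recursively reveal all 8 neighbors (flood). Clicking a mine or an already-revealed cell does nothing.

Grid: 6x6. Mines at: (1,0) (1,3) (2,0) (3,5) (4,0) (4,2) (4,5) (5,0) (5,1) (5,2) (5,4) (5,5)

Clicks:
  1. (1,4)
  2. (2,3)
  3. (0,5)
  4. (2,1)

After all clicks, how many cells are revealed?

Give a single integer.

Answer: 8

Derivation:
Click 1 (1,4) count=1: revealed 1 new [(1,4)] -> total=1
Click 2 (2,3) count=1: revealed 1 new [(2,3)] -> total=2
Click 3 (0,5) count=0: revealed 5 new [(0,4) (0,5) (1,5) (2,4) (2,5)] -> total=7
Click 4 (2,1) count=2: revealed 1 new [(2,1)] -> total=8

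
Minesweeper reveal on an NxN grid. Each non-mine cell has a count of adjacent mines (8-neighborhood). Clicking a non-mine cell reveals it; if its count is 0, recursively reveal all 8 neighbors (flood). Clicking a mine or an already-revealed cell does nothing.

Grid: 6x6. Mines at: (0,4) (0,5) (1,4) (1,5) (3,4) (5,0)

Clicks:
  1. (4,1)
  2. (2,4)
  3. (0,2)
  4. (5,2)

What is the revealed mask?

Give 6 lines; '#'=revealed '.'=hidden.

Answer: ####..
####..
#####.
####..
######
.#####

Derivation:
Click 1 (4,1) count=1: revealed 1 new [(4,1)] -> total=1
Click 2 (2,4) count=3: revealed 1 new [(2,4)] -> total=2
Click 3 (0,2) count=0: revealed 26 new [(0,0) (0,1) (0,2) (0,3) (1,0) (1,1) (1,2) (1,3) (2,0) (2,1) (2,2) (2,3) (3,0) (3,1) (3,2) (3,3) (4,0) (4,2) (4,3) (4,4) (4,5) (5,1) (5,2) (5,3) (5,4) (5,5)] -> total=28
Click 4 (5,2) count=0: revealed 0 new [(none)] -> total=28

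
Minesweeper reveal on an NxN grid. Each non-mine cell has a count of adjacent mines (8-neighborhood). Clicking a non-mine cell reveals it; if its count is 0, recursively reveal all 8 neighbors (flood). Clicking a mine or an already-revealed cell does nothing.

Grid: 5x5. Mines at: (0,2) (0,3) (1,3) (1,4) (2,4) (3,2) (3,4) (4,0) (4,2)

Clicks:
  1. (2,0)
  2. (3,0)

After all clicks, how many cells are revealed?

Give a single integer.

Click 1 (2,0) count=0: revealed 8 new [(0,0) (0,1) (1,0) (1,1) (2,0) (2,1) (3,0) (3,1)] -> total=8
Click 2 (3,0) count=1: revealed 0 new [(none)] -> total=8

Answer: 8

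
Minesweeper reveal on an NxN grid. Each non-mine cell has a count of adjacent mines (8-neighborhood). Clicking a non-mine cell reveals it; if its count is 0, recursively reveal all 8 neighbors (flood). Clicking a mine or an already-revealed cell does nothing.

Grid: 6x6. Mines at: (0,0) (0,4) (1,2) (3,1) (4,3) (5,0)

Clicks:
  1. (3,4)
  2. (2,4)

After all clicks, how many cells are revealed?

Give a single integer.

Click 1 (3,4) count=1: revealed 1 new [(3,4)] -> total=1
Click 2 (2,4) count=0: revealed 12 new [(1,3) (1,4) (1,5) (2,3) (2,4) (2,5) (3,3) (3,5) (4,4) (4,5) (5,4) (5,5)] -> total=13

Answer: 13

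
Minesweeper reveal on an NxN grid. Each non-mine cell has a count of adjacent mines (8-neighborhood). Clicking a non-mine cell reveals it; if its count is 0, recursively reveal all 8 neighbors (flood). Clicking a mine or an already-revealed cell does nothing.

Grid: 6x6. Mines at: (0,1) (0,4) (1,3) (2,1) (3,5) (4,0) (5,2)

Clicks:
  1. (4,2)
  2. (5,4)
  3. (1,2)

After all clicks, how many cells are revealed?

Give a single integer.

Click 1 (4,2) count=1: revealed 1 new [(4,2)] -> total=1
Click 2 (5,4) count=0: revealed 6 new [(4,3) (4,4) (4,5) (5,3) (5,4) (5,5)] -> total=7
Click 3 (1,2) count=3: revealed 1 new [(1,2)] -> total=8

Answer: 8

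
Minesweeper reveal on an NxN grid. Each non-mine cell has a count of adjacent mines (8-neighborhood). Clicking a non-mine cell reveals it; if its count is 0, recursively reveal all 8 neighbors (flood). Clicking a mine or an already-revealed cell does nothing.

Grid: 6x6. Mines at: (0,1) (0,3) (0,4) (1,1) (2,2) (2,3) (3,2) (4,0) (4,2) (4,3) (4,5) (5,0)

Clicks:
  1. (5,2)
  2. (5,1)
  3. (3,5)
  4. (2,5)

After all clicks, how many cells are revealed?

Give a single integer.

Answer: 8

Derivation:
Click 1 (5,2) count=2: revealed 1 new [(5,2)] -> total=1
Click 2 (5,1) count=3: revealed 1 new [(5,1)] -> total=2
Click 3 (3,5) count=1: revealed 1 new [(3,5)] -> total=3
Click 4 (2,5) count=0: revealed 5 new [(1,4) (1,5) (2,4) (2,5) (3,4)] -> total=8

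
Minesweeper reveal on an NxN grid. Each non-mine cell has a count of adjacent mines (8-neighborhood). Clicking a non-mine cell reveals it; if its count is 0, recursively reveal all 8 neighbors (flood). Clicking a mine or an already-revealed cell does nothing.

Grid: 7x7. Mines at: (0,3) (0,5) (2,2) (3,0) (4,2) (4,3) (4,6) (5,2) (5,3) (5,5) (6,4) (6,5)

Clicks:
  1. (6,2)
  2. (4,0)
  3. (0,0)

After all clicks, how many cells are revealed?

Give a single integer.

Answer: 10

Derivation:
Click 1 (6,2) count=2: revealed 1 new [(6,2)] -> total=1
Click 2 (4,0) count=1: revealed 1 new [(4,0)] -> total=2
Click 3 (0,0) count=0: revealed 8 new [(0,0) (0,1) (0,2) (1,0) (1,1) (1,2) (2,0) (2,1)] -> total=10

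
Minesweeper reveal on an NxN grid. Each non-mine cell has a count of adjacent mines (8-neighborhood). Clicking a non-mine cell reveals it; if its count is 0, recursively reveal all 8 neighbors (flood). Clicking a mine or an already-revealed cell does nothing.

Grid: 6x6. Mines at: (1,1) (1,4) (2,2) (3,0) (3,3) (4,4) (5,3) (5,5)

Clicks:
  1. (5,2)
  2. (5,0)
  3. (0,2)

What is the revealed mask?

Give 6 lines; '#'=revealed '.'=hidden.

Click 1 (5,2) count=1: revealed 1 new [(5,2)] -> total=1
Click 2 (5,0) count=0: revealed 5 new [(4,0) (4,1) (4,2) (5,0) (5,1)] -> total=6
Click 3 (0,2) count=1: revealed 1 new [(0,2)] -> total=7

Answer: ..#...
......
......
......
###...
###...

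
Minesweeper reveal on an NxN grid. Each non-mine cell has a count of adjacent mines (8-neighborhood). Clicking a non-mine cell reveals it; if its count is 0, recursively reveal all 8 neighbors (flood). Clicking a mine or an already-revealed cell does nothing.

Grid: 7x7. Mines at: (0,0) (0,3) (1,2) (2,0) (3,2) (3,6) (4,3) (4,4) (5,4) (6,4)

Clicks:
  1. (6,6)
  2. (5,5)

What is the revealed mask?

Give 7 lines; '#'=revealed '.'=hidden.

Answer: .......
.......
.......
.......
.....##
.....##
.....##

Derivation:
Click 1 (6,6) count=0: revealed 6 new [(4,5) (4,6) (5,5) (5,6) (6,5) (6,6)] -> total=6
Click 2 (5,5) count=3: revealed 0 new [(none)] -> total=6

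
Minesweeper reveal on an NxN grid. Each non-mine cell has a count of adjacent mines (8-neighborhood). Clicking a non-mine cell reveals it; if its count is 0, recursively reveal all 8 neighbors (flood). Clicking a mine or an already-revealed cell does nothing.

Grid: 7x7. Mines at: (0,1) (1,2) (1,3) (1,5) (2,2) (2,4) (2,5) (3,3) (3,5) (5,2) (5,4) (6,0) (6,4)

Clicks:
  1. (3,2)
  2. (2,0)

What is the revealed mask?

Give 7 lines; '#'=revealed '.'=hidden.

Answer: .......
##.....
##.....
###....
##.....
##.....
.......

Derivation:
Click 1 (3,2) count=2: revealed 1 new [(3,2)] -> total=1
Click 2 (2,0) count=0: revealed 10 new [(1,0) (1,1) (2,0) (2,1) (3,0) (3,1) (4,0) (4,1) (5,0) (5,1)] -> total=11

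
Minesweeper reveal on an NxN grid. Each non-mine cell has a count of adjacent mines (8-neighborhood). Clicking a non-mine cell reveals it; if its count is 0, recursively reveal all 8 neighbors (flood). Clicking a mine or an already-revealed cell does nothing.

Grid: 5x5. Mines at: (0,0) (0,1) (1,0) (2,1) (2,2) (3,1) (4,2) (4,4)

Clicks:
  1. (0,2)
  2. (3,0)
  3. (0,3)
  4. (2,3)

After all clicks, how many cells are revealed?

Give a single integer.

Click 1 (0,2) count=1: revealed 1 new [(0,2)] -> total=1
Click 2 (3,0) count=2: revealed 1 new [(3,0)] -> total=2
Click 3 (0,3) count=0: revealed 9 new [(0,3) (0,4) (1,2) (1,3) (1,4) (2,3) (2,4) (3,3) (3,4)] -> total=11
Click 4 (2,3) count=1: revealed 0 new [(none)] -> total=11

Answer: 11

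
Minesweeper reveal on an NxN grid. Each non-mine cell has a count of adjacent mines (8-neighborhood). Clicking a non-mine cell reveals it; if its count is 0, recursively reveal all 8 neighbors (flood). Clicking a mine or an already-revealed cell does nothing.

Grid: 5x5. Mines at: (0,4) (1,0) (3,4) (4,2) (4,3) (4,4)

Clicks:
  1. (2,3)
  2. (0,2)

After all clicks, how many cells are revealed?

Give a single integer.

Answer: 12

Derivation:
Click 1 (2,3) count=1: revealed 1 new [(2,3)] -> total=1
Click 2 (0,2) count=0: revealed 11 new [(0,1) (0,2) (0,3) (1,1) (1,2) (1,3) (2,1) (2,2) (3,1) (3,2) (3,3)] -> total=12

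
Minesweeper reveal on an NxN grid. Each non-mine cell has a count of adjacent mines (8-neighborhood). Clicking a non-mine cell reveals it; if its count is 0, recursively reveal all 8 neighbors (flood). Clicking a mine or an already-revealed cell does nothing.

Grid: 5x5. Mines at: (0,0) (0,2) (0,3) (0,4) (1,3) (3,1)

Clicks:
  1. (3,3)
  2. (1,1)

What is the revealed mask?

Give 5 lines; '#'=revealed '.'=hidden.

Click 1 (3,3) count=0: revealed 9 new [(2,2) (2,3) (2,4) (3,2) (3,3) (3,4) (4,2) (4,3) (4,4)] -> total=9
Click 2 (1,1) count=2: revealed 1 new [(1,1)] -> total=10

Answer: .....
.#...
..###
..###
..###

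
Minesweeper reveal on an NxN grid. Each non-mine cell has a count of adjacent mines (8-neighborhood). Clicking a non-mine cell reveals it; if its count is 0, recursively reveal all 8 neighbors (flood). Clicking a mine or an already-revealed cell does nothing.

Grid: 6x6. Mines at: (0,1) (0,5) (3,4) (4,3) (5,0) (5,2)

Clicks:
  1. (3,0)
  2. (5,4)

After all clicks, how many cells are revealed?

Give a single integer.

Answer: 21

Derivation:
Click 1 (3,0) count=0: revealed 20 new [(0,2) (0,3) (0,4) (1,0) (1,1) (1,2) (1,3) (1,4) (2,0) (2,1) (2,2) (2,3) (2,4) (3,0) (3,1) (3,2) (3,3) (4,0) (4,1) (4,2)] -> total=20
Click 2 (5,4) count=1: revealed 1 new [(5,4)] -> total=21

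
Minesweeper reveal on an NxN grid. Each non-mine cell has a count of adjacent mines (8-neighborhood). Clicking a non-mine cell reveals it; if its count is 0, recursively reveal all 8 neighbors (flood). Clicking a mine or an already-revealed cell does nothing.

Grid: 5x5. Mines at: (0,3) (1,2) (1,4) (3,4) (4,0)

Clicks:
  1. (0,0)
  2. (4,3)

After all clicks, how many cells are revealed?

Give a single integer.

Click 1 (0,0) count=0: revealed 8 new [(0,0) (0,1) (1,0) (1,1) (2,0) (2,1) (3,0) (3,1)] -> total=8
Click 2 (4,3) count=1: revealed 1 new [(4,3)] -> total=9

Answer: 9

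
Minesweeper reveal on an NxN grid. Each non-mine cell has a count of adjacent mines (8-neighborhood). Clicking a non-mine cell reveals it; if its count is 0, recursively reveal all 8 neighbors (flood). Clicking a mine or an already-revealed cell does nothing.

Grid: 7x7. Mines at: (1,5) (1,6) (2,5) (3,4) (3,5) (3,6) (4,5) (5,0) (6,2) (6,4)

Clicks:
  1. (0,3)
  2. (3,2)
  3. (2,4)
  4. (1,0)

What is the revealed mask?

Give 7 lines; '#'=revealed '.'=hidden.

Answer: #####..
#####..
#####..
####...
####...
.###...
.......

Derivation:
Click 1 (0,3) count=0: revealed 26 new [(0,0) (0,1) (0,2) (0,3) (0,4) (1,0) (1,1) (1,2) (1,3) (1,4) (2,0) (2,1) (2,2) (2,3) (2,4) (3,0) (3,1) (3,2) (3,3) (4,0) (4,1) (4,2) (4,3) (5,1) (5,2) (5,3)] -> total=26
Click 2 (3,2) count=0: revealed 0 new [(none)] -> total=26
Click 3 (2,4) count=4: revealed 0 new [(none)] -> total=26
Click 4 (1,0) count=0: revealed 0 new [(none)] -> total=26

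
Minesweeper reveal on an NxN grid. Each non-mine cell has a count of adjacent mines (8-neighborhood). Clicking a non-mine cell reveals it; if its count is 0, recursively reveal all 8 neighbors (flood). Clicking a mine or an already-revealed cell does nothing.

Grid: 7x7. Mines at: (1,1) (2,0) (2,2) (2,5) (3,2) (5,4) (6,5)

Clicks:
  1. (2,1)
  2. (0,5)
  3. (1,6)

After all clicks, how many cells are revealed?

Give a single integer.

Answer: 11

Derivation:
Click 1 (2,1) count=4: revealed 1 new [(2,1)] -> total=1
Click 2 (0,5) count=0: revealed 10 new [(0,2) (0,3) (0,4) (0,5) (0,6) (1,2) (1,3) (1,4) (1,5) (1,6)] -> total=11
Click 3 (1,6) count=1: revealed 0 new [(none)] -> total=11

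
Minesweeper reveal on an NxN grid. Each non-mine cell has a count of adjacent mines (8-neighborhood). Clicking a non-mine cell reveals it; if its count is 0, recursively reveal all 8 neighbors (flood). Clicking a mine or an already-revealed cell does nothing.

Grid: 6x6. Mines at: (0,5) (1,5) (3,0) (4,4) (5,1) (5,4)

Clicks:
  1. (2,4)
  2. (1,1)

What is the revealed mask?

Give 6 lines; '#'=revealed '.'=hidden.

Click 1 (2,4) count=1: revealed 1 new [(2,4)] -> total=1
Click 2 (1,1) count=0: revealed 21 new [(0,0) (0,1) (0,2) (0,3) (0,4) (1,0) (1,1) (1,2) (1,3) (1,4) (2,0) (2,1) (2,2) (2,3) (3,1) (3,2) (3,3) (3,4) (4,1) (4,2) (4,3)] -> total=22

Answer: #####.
#####.
#####.
.####.
.###..
......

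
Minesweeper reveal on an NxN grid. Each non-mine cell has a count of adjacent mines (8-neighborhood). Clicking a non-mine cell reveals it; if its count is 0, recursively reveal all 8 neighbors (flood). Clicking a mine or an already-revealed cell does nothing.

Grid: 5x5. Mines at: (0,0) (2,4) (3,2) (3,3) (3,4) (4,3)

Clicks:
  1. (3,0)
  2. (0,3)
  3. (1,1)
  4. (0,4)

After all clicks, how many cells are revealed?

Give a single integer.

Click 1 (3,0) count=0: revealed 8 new [(1,0) (1,1) (2,0) (2,1) (3,0) (3,1) (4,0) (4,1)] -> total=8
Click 2 (0,3) count=0: revealed 9 new [(0,1) (0,2) (0,3) (0,4) (1,2) (1,3) (1,4) (2,2) (2,3)] -> total=17
Click 3 (1,1) count=1: revealed 0 new [(none)] -> total=17
Click 4 (0,4) count=0: revealed 0 new [(none)] -> total=17

Answer: 17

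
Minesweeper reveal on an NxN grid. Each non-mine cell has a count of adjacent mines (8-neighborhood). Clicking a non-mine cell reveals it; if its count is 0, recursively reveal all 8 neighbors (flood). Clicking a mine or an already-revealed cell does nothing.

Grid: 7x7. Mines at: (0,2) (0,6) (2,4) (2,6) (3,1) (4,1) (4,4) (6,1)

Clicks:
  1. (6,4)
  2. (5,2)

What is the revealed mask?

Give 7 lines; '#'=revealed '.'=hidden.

Click 1 (6,4) count=0: revealed 14 new [(3,5) (3,6) (4,5) (4,6) (5,2) (5,3) (5,4) (5,5) (5,6) (6,2) (6,3) (6,4) (6,5) (6,6)] -> total=14
Click 2 (5,2) count=2: revealed 0 new [(none)] -> total=14

Answer: .......
.......
.......
.....##
.....##
..#####
..#####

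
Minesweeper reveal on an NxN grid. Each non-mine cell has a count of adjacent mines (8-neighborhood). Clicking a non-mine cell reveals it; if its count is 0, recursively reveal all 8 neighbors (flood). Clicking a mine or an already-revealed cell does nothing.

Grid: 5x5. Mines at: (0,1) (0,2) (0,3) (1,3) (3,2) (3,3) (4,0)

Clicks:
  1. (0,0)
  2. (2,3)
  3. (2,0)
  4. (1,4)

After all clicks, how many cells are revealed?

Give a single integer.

Answer: 9

Derivation:
Click 1 (0,0) count=1: revealed 1 new [(0,0)] -> total=1
Click 2 (2,3) count=3: revealed 1 new [(2,3)] -> total=2
Click 3 (2,0) count=0: revealed 6 new [(1,0) (1,1) (2,0) (2,1) (3,0) (3,1)] -> total=8
Click 4 (1,4) count=2: revealed 1 new [(1,4)] -> total=9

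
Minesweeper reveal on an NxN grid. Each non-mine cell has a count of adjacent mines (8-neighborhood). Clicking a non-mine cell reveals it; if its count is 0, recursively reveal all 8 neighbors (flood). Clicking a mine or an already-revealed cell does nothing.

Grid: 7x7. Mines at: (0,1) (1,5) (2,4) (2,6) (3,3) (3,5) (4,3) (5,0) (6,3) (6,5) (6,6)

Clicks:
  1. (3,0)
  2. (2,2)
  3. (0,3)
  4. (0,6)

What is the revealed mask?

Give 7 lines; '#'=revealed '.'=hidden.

Click 1 (3,0) count=0: revealed 12 new [(1,0) (1,1) (1,2) (2,0) (2,1) (2,2) (3,0) (3,1) (3,2) (4,0) (4,1) (4,2)] -> total=12
Click 2 (2,2) count=1: revealed 0 new [(none)] -> total=12
Click 3 (0,3) count=0: revealed 5 new [(0,2) (0,3) (0,4) (1,3) (1,4)] -> total=17
Click 4 (0,6) count=1: revealed 1 new [(0,6)] -> total=18

Answer: ..###.#
#####..
###....
###....
###....
.......
.......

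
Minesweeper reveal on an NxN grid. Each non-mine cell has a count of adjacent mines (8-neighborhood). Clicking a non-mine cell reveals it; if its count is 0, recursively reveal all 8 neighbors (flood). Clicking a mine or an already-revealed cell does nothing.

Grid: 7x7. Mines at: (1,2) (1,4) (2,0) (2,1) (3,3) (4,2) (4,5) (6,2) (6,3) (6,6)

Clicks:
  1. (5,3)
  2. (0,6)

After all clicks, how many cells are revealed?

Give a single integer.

Click 1 (5,3) count=3: revealed 1 new [(5,3)] -> total=1
Click 2 (0,6) count=0: revealed 8 new [(0,5) (0,6) (1,5) (1,6) (2,5) (2,6) (3,5) (3,6)] -> total=9

Answer: 9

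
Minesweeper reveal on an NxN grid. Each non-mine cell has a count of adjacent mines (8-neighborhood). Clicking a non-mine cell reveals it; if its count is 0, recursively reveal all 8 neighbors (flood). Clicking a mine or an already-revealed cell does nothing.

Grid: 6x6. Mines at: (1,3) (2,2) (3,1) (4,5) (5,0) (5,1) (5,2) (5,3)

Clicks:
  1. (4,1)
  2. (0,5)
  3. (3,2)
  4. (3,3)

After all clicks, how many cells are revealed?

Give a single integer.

Click 1 (4,1) count=4: revealed 1 new [(4,1)] -> total=1
Click 2 (0,5) count=0: revealed 8 new [(0,4) (0,5) (1,4) (1,5) (2,4) (2,5) (3,4) (3,5)] -> total=9
Click 3 (3,2) count=2: revealed 1 new [(3,2)] -> total=10
Click 4 (3,3) count=1: revealed 1 new [(3,3)] -> total=11

Answer: 11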